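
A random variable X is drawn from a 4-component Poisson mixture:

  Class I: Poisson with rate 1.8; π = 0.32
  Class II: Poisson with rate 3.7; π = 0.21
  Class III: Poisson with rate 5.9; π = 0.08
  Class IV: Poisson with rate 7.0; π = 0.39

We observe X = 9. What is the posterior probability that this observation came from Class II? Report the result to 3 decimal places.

Posterior ∝ prior × likelihood, so P(k | x) ∝ P(Z=k) f_k(x); normalise over all components.
Evaluate each component's likelihood at the observed value:
  L_I = 9.03565e-05
  L_II = 0.00885448
  L_III = 0.0653985
  L_IV = 0.101405
Unnormalised posteriors:
  P(Z=I)·L_I = 0.32 × 9.03565e-05 = 2.89141e-05
  P(Z=II)·L_II = 0.21 × 0.00885448 = 0.00185944
  P(Z=III)·L_III = 0.08 × 0.0653985 = 0.00523188
  P(Z=IV)·L_IV = 0.39 × 0.101405 = 0.0395478
Denominator: 2.89141e-05 + 0.00185944 + 0.00523188 + 0.0395478 = 0.0466681
So the posterior for Class II is 0.00185944 / 0.0466681 ≈ 0.040.

0.040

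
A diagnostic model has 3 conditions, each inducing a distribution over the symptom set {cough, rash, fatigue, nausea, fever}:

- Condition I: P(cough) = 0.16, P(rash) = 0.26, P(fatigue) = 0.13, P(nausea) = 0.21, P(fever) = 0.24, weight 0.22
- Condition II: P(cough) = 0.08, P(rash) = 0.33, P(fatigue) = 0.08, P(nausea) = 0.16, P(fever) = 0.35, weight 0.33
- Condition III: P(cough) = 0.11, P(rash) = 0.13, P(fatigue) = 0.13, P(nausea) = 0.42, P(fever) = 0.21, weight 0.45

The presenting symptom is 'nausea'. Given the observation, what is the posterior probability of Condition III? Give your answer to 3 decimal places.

Posterior ∝ prior × likelihood, so P(k | x) ∝ π_k f_k(x); normalise over all components.
Evaluate each component's likelihood at the observed value:
  L_I = 0.21
  L_II = 0.16
  L_III = 0.42
Unnormalised posteriors:
  π_I·L_I = 0.22 × 0.21 = 0.0462
  π_II·L_II = 0.33 × 0.16 = 0.0528
  π_III·L_III = 0.45 × 0.42 = 0.189
Denominator: 0.0462 + 0.0528 + 0.189 = 0.288
P(Condition III | x) = 0.189 / 0.288 ≈ 0.656

0.656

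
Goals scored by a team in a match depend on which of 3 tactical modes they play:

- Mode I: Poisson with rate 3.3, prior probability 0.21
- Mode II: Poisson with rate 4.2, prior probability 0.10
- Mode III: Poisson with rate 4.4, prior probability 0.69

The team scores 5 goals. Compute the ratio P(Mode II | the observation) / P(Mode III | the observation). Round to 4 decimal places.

Since P(k|x) ∝ π_k f_k(x), the posterior odds are π_i f_i(x) / (π_j f_j(x)).
Poisson probabilities:
  f_I = 0.120286
  f_II = 0.163316
  f_III = 0.168728
Odds = (0.10/0.69) × (0.163316/0.168728) = 0.144928 × 0.967926 ≈ 0.1403

0.1403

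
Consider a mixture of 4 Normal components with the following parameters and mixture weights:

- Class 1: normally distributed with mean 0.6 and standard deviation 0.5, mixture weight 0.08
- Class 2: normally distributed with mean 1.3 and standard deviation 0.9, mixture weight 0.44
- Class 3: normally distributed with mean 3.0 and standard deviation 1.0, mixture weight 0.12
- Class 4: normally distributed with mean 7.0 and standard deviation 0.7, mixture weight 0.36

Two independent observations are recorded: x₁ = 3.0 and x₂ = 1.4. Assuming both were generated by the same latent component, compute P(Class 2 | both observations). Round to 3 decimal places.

P(component k | x) = w_k·f_k(x) / marginal(x), where marginal(x) = Σ_j w_j·f_j(x).
Since both observations come from the same component, the likelihood for component k is f_k(x₁)·f_k(x₂).
  p_1 = [7.9226e-06] × [0.221842] = 1.75756e-06
  p_2 = [0.0744574] × [0.440541] = 0.0328016
  p_3 = [0.398942] × [0.110921] = 0.044251
  p_4 = [4.6269e-08] × [7.21753e-15] = 3.33948e-22
Multiply by the mixture weights:
  w_1·p_1 = 0.08 × 1.75756e-06 = 1.40605e-07
  w_2·p_2 = 0.44 × 0.0328016 = 0.0144327
  w_3·p_3 = 0.12 × 0.044251 = 0.00531012
  w_4·p_4 = 0.36 × 3.33948e-22 = 1.20221e-22
Marginal: 1.40605e-07 + 0.0144327 + 0.00531012 + 1.20221e-22 = 0.0197429
P(Class 2 | x₁, x₂) ≈ 0.731

0.731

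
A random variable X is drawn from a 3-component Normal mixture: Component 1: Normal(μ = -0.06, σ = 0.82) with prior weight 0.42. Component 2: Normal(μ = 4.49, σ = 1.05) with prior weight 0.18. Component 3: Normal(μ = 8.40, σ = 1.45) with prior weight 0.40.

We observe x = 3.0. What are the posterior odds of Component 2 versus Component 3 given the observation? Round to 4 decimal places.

Only the two components matter; the odds are (π_i f_i(x)) / (π_j f_j(x)).
Component likelihoods at x = 3.0:
  f_1 = 0.00046045
  f_2 = 0.13882
  f_3 = 0.000267845
Posterior odds = (π_2·f_2) / (π_3·f_3) = (0.18·0.13882) / (0.40·0.000267845) = 0.0249876 / 0.000107138 ≈ 233.2286

233.2286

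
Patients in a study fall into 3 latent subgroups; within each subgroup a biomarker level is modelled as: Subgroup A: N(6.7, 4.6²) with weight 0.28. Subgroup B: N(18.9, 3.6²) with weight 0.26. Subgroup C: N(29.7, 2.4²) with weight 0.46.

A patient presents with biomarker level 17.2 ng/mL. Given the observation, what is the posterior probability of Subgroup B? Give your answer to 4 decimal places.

Posterior ∝ prior × likelihood, so P(k | x) ∝ π_k f_k(x); normalise over all components.
Component likelihoods at x = 17.2 ng/mL:
  f_A = (1/(4.6·√(2π)))·exp(−(17.2−6.7)²/(2·4.6²)) = 0.086727·exp(-2.60515) = 0.0064084
  f_B = (1/(3.6·√(2π)))·exp(−(17.2−18.9)²/(2·3.6²)) = 0.110817·exp(-0.11150) = 0.0991254
  f_C = (1/(2.4·√(2π)))·exp(−(17.2−29.7)²/(2·2.4²)) = 0.166226·exp(-13.56337) = 2.13896e-07
Weight by the priors:
  π_A·f_A = 0.28 × 0.0064084 = 0.00179435
  π_B·f_B = 0.26 × 0.0991254 = 0.0257726
  π_C·f_C = 0.46 × 2.13896e-07 = 9.83922e-08
Marginal: 0.00179435 + 0.0257726 + 9.83922e-08 = 0.0275671
P(Subgroup B | 17.2 ng/mL) ≈ 0.9349

0.9349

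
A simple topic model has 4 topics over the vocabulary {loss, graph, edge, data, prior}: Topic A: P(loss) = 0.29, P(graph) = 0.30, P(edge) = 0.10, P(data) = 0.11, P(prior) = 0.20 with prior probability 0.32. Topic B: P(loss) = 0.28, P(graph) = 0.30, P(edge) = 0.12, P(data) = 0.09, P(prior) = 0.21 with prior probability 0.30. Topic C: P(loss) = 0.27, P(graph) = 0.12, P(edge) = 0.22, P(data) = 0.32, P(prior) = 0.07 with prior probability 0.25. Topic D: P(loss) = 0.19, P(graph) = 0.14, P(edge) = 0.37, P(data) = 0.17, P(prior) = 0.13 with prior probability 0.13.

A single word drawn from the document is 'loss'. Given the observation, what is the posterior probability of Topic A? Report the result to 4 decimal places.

P(component k | x) = P(Z=k)·f_k(x) / marginal(x), where marginal(x) = Σ_j P(Z=j)·f_j(x).
Evaluate each component's likelihood at the observed value:
  f_A = 0.29
  f_B = 0.28
  f_C = 0.27
  f_D = 0.19
Weight by the priors:
  P(Z=A)·f_A = 0.32 × 0.29 = 0.0928
  P(Z=B)·f_B = 0.30 × 0.28 = 0.084
  P(Z=C)·f_C = 0.25 × 0.27 = 0.0675
  P(Z=D)·f_D = 0.13 × 0.19 = 0.0247
Normaliser: 0.0928 + 0.084 + 0.0675 + 0.0247 = 0.269
P(Topic A | the observation) ≈ 0.3450

0.3450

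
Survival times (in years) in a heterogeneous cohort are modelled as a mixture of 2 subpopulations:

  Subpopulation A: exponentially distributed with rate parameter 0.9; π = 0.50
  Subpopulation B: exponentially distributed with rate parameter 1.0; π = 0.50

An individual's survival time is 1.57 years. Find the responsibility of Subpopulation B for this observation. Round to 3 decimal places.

P(component k | x) = π_k·f_k(x) / marginal(x), where marginal(x) = Σ_j π_j·f_j(x).
Exponential densities:
  L_A = 0.9·e^(−0.9·1.57) = 0.9·e^(−1.4130) = 0.219071
  L_B = 1.0·e^(−1.0·1.57) = 1.0·e^(−1.5700) = 0.208045
Weight by the priors:
  π_A·L_A = 0.50 × 0.219071 = 0.109535
  π_B·L_B = 0.50 × 0.208045 = 0.104023
Normaliser: 0.109535 + 0.104023 = 0.213558
So the posterior for Subpopulation B is 0.104023 / 0.213558 ≈ 0.487.

0.487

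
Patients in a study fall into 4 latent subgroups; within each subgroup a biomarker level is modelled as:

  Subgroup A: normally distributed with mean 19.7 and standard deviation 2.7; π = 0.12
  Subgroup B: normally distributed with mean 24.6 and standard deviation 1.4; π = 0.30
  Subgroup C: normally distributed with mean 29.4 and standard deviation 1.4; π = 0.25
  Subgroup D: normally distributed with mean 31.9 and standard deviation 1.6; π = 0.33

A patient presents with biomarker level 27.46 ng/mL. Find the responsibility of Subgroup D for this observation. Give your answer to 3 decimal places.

0.044

Posterior ∝ prior × likelihood, so P(k | x) ∝ π_k f_k(x); normalise over all components.
Normal densities:
  f_A = 0.00237599
  f_B = 0.0353646
  f_C = 0.109098
  f_D = 0.00530421
Weight by the priors:
  π_A·f_A = 0.12 × 0.00237599 = 0.000285119
  π_B·f_B = 0.30 × 0.0353646 = 0.0106094
  π_C·f_C = 0.25 × 0.109098 = 0.0272744
  π_D·f_D = 0.33 × 0.00530421 = 0.00175039
Sum: 0.000285119 + 0.0106094 + 0.0272744 + 0.00175039 = 0.0399193
So the posterior for Subgroup D is 0.00175039 / 0.0399193 ≈ 0.044.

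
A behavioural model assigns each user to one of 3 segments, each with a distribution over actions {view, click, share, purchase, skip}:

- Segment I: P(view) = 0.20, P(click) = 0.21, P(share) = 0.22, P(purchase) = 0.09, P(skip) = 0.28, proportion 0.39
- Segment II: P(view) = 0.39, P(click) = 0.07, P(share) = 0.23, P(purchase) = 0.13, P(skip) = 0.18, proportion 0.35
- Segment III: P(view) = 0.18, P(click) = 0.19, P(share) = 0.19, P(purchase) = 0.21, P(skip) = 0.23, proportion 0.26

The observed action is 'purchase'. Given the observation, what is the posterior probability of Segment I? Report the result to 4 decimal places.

By Bayes' theorem, P(k | x) = π_k f_k(x) / Σ_j π_j f_j(x).
Component likelihoods at x = 'purchase':
  f_I = P(purchase | comp) = 0.09
  f_II = P(purchase | comp) = 0.13
  f_III = P(purchase | comp) = 0.21
Unnormalised posteriors:
  π_I·f_I = 0.39 × 0.09 = 0.0351
  π_II·f_II = 0.35 × 0.13 = 0.0455
  π_III·f_III = 0.26 × 0.21 = 0.0546
Marginal: 0.0351 + 0.0455 + 0.0546 = 0.1352
P(Segment I | the observation) ≈ 0.2596

0.2596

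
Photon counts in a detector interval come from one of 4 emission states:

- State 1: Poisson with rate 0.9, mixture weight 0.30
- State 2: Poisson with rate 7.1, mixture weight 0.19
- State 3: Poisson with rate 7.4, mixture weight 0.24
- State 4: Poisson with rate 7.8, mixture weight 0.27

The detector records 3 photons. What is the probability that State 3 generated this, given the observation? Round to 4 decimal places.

0.2313

Posterior ∝ prior × likelihood, so P(k | x) ∝ w_k f_k(x); normalise over all components.
Component likelihoods at x = 3 photons:
  p_1 = 0.0493982
  p_2 = 0.049219
  p_3 = 0.0412824
  p_4 = 0.0324068
Unnormalised posteriors:
  w_1·p_1 = 0.30 × 0.0493982 = 0.0148195
  w_2·p_2 = 0.19 × 0.049219 = 0.00935161
  w_3·p_3 = 0.24 × 0.0412824 = 0.00990777
  w_4·p_4 = 0.27 × 0.0324068 = 0.00874982
Evidence: 0.0148195 + 0.00935161 + 0.00990777 + 0.00874982 = 0.0428287
So the posterior for State 3 is 0.00990777 / 0.0428287 ≈ 0.2313.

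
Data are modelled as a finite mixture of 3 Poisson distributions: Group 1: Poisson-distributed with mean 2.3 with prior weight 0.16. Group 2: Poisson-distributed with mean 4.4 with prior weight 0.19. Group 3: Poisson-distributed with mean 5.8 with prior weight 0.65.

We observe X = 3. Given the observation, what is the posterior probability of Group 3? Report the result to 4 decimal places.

0.4936

The responsibility of component k is w_k f_k(x) divided by Σ_j w_j f_j(x).
Evaluate each component's likelihood at the observed value:
  p_1 = 0.203308
  p_2 = 0.174305
  p_3 = 0.098452
Weight by the priors:
  w_1·p_1 = 0.16 × 0.203308 = 0.0325293
  w_2·p_2 = 0.19 × 0.174305 = 0.033118
  w_3·p_3 = 0.65 × 0.098452 = 0.0639938
Evidence: 0.0325293 + 0.033118 + 0.0639938 = 0.129641
So the posterior for Group 3 is 0.0639938 / 0.129641 ≈ 0.4936.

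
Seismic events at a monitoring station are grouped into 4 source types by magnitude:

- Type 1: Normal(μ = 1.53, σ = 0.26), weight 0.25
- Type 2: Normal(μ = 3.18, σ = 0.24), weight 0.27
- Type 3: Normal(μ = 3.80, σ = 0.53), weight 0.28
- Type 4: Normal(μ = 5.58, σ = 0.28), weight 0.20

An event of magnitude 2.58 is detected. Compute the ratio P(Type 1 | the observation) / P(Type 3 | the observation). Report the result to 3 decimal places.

Since P(k|x) ∝ π_k f_k(x), the posterior odds are π_i f_i(x) / (π_j f_j(x)).
Normal densities:
  L_1 = 0.000441007
  L_2 = 0.0730346
  L_3 = 0.0532157
  L_4 = 1.6832e-25
0.000110252 / 0.0149004 ≈ 0.007

0.007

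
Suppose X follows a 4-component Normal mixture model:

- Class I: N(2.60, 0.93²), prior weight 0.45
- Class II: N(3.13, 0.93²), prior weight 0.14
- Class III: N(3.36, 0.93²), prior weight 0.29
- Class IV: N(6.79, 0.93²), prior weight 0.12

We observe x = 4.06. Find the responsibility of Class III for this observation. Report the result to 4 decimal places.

0.5008

By Bayes' theorem, P(k | x) = P(Z=k) f_k(x) / Σ_j P(Z=j) f_j(x).
Evaluate each component's likelihood at the observed value:
  p_I = (1/(0.93·√(2π)))·exp(−(4.06−2.60)²/(2·0.93²)) = 0.428970·exp(-1.23228) = 0.125099
  p_II = (1/(0.93·√(2π)))·exp(−(4.06−3.13)²/(2·0.93²)) = 0.428970·exp(-0.50000) = 0.260184
  p_III = (1/(0.93·√(2π)))·exp(−(4.06−3.36)²/(2·0.93²)) = 0.428970·exp(-0.28327) = 0.32315
  p_IV = (1/(0.93·√(2π)))·exp(−(4.06−6.79)²/(2·0.93²)) = 0.428970·exp(-4.30853) = 0.00577105
Multiply by the mixture weights:
  P(Z=I)·p_I = 0.45 × 0.125099 = 0.0562946
  P(Z=II)·p_II = 0.14 × 0.260184 = 0.0364257
  P(Z=III)·p_III = 0.29 × 0.32315 = 0.0937136
  P(Z=IV)·p_IV = 0.12 × 0.00577105 = 0.000692526
Marginal: 0.0562946 + 0.0364257 + 0.0937136 + 0.000692526 = 0.187126
Responsibility of Class III: 0.0937136 / 0.187126 ≈ 0.5008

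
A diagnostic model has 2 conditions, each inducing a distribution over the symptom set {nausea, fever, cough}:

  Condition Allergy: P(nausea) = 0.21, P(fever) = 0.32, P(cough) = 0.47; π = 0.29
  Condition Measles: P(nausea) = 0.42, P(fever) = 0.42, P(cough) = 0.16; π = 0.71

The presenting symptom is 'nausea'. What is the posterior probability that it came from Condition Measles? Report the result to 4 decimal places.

0.8304

The responsibility of component k is w_k f_k(x) divided by Σ_j w_j f_j(x).
Component likelihoods at x = 'nausea':
  f_Allergy = P(nausea | comp) = 0.21
  f_Measles = P(nausea | comp) = 0.42
Weight by the priors:
  w_Allergy·f_Allergy = 0.29 × 0.21 = 0.0609
  w_Measles·f_Measles = 0.71 × 0.42 = 0.2982
Sum: 0.0609 + 0.2982 = 0.3591
P(Condition Measles | data) ≈ 0.8304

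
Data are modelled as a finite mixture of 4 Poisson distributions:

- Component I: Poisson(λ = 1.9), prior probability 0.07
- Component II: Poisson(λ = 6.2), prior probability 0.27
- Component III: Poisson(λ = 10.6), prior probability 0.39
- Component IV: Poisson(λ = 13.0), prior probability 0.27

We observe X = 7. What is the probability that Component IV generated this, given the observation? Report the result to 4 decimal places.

0.1012

P(component k | x) = P(Z=k)·f_k(x) / marginal(x), where marginal(x) = Σ_j P(Z=j)·f_j(x).
Component likelihoods at x = 7:
  f_I = e^(−1.9)·1.9^7/7! = 0.00265268
  f_II = e^(−6.2)·6.2^7/7! = 0.141803
  f_III = e^(−10.6)·10.6^7/7! = 0.0743343
  f_IV = e^(−13.0)·13.0^7/7! = 0.0281413
Unnormalised posteriors:
  P(Z=I)·f_I = 0.07 × 0.00265268 = 0.000185688
  P(Z=II)·f_II = 0.27 × 0.141803 = 0.0382868
  P(Z=III)·f_III = 0.39 × 0.0743343 = 0.0289904
  P(Z=IV)·f_IV = 0.27 × 0.0281413 = 0.00759816
Marginal: 0.000185688 + 0.0382868 + 0.0289904 + 0.00759816 = 0.075061
So the posterior for Component IV is 0.00759816 / 0.075061 ≈ 0.1012.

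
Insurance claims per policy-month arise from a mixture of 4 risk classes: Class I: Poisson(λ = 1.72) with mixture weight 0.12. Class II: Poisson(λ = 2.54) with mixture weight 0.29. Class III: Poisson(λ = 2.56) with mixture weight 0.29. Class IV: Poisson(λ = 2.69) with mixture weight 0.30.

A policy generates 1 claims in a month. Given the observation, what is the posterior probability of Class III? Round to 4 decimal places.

Posterior ∝ prior × likelihood, so P(k | x) ∝ π_k f_k(x); normalise over all components.
Component likelihoods at x = 1 claims:
  p_I = e^(−1.72)·1.72^1/1! = 0.307994
  p_II = e^(−2.54)·2.54^1/1! = 0.200321
  p_III = e^(−2.56)·2.56^1/1! = 0.1979
  p_IV = e^(−2.69)·2.69^1/1! = 0.1826
Prior × likelihood for each component:
  π_I·p_I = 0.12 × 0.307994 = 0.0369593
  π_II·p_II = 0.29 × 0.200321 = 0.058093
  π_III·p_III = 0.29 × 0.1979 = 0.057391
  π_IV·p_IV = 0.30 × 0.1826 = 0.0547799
Denominator: 0.0369593 + 0.058093 + 0.057391 + 0.0547799 = 0.207223
Responsibility of Class III: 0.057391 / 0.207223 ≈ 0.2770

0.2770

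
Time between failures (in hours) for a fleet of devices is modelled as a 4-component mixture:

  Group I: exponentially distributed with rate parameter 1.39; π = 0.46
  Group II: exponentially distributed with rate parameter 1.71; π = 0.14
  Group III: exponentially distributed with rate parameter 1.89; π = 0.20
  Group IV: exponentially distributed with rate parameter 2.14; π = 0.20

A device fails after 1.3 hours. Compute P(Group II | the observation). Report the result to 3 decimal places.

0.137

Posterior ∝ prior × likelihood, so P(k | x) ∝ π_k f_k(x); normalise over all components.
Component likelihoods at x = 1.3 hours:
  f_I = 1.39·e^(−1.39·1.3) = 1.39·e^(−1.8070) = 0.228163
  f_II = 1.71·e^(−1.71·1.3) = 1.71·e^(−2.2230) = 0.185165
  f_III = 1.89·e^(−1.89·1.3) = 1.89·e^(−2.4570) = 0.161957
  f_IV = 2.14·e^(−2.14·1.3) = 2.14·e^(−2.7820) = 0.132497
Multiply by the mixture weights:
  π_I·f_I = 0.46 × 0.228163 = 0.104955
  π_II·f_II = 0.14 × 0.185165 = 0.0259231
  π_III·f_III = 0.20 × 0.161957 = 0.0323914
  π_IV·f_IV = 0.20 × 0.132497 = 0.0264994
Sum: 0.104955 + 0.0259231 + 0.0323914 + 0.0264994 = 0.189769
P(Group II | data) = 0.0259231 / 0.189769 ≈ 0.137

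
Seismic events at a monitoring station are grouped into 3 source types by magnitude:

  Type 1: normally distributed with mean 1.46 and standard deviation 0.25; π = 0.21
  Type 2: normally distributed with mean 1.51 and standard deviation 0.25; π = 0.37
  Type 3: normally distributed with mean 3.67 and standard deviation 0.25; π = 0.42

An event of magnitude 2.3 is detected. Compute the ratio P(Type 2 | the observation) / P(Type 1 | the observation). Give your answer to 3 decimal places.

The posterior odds equal the prior odds times the likelihood ratio: (π_i/π_j)·(f_i(x)/f_j(x)).
Evaluate each component's likelihood at the observed value:
  f_1 = 0.00564241
  f_2 = 0.0108299
  f_3 = 4.80786e-07
Odds = (0.37/0.21) × (0.0108299/0.00564241) = 1.7619 × 1.91938 ≈ 3.382

3.382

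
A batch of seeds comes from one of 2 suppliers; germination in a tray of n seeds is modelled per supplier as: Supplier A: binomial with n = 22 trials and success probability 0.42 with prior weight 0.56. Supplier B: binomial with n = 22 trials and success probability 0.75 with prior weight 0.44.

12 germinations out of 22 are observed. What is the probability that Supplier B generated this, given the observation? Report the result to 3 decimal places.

0.155

P(component k | x) = P(Z=k)·f_k(x) / marginal(x), where marginal(x) = Σ_j P(Z=j)·f_j(x).
Evaluate each component's likelihood at the observed value:
  L_A = 0.083934
  L_B = 0.0195345
Unnormalised posteriors:
  P(Z=A)·L_A = 0.56 × 0.083934 = 0.0470031
  P(Z=B)·L_B = 0.44 × 0.0195345 = 0.00859517
Normaliser: 0.0470031 + 0.00859517 = 0.0555982
P(Supplier B | x) = 0.00859517 / 0.0555982 ≈ 0.155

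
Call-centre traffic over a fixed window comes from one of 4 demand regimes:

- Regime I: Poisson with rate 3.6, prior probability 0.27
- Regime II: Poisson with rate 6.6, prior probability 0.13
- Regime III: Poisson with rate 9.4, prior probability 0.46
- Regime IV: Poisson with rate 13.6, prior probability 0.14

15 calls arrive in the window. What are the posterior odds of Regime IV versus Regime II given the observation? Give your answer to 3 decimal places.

Since P(k|x) ∝ P(Z=k) f_k(x), the posterior odds are P(Z=i) f_i(x) / (P(Z=j) f_j(x)).
Poisson probabilities:
  L_I = e^(−3.6)·3.6^15/15! = 4.61932e-06
  L_II = e^(−6.6)·6.6^15/15! = 0.00204322
  L_III = e^(−9.4)·9.4^15/15! = 0.0250063
  L_IV = e^(−13.6)·13.6^15/15! = 0.0955386
Posterior odds = (P(Z=IV)·L_IV) / (P(Z=II)·L_II) = (0.14·0.0955386) / (0.13·0.00204322) = 0.0133754 / 0.000265619 ≈ 50.356

50.356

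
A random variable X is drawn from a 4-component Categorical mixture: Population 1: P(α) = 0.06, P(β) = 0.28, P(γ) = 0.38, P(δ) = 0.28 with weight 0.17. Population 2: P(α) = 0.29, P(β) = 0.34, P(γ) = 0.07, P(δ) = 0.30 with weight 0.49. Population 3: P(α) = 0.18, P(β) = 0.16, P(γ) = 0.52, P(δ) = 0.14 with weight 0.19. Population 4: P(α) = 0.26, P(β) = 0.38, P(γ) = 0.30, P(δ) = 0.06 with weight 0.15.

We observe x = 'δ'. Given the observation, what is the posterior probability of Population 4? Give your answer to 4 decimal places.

Apply Bayes' rule: the posterior for each component is proportional to its prior times its likelihood at x.
Categorical probabilities:
  f_1 = P(δ | comp) = 0.28
  f_2 = P(δ | comp) = 0.30
  f_3 = P(δ | comp) = 0.14
  f_4 = P(δ | comp) = 0.06
Unnormalised posteriors:
  π_1·f_1 = 0.17 × 0.28 = 0.0476
  π_2·f_2 = 0.49 × 0.3 = 0.147
  π_3·f_3 = 0.19 × 0.14 = 0.0266
  π_4·f_4 = 0.15 × 0.06 = 0.009
Normaliser: 0.0476 + 0.147 + 0.0266 + 0.009 = 0.2302
P(Population 4 | data) ≈ 0.0391

0.0391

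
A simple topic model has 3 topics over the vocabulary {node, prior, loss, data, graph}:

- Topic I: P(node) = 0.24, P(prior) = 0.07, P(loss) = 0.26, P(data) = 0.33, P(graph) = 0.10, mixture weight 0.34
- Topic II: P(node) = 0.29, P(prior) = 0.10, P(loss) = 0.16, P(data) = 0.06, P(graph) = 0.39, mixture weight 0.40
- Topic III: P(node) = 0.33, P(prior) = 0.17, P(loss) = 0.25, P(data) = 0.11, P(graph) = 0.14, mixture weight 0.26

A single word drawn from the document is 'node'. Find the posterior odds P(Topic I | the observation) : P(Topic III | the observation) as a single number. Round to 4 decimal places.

Since P(k|x) ∝ π_k f_k(x), the posterior odds are π_i f_i(x) / (π_j f_j(x)).
Evaluate each component's likelihood at the observed value:
  f_I = 0.24
  f_II = 0.29
  f_III = 0.33
Posterior odds = (π_I·f_I) / (π_III·f_III) = (0.34·0.24) / (0.26·0.33) = 0.0816 / 0.0858 ≈ 0.9510

0.9510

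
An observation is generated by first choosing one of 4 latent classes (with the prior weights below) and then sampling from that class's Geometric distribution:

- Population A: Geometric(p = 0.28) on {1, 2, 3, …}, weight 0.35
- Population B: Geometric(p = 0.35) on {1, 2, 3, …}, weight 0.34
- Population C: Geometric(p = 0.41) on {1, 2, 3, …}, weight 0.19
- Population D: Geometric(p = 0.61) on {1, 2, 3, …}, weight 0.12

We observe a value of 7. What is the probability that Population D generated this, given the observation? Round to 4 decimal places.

0.0098

The responsibility of component k is P(Z=k) f_k(x) divided by Σ_j P(Z=j) f_j(x).
Geometric probabilities:
  L_A = 0.28·(1−0.28)^6 = 0.28·0.139314 = 0.0390079
  L_B = 0.35·(1−0.35)^6 = 0.35·0.0754189 = 0.0263966
  L_C = 0.41·(1−0.41)^6 = 0.41·0.0421805 = 0.017294
  L_D = 0.61·(1−0.61)^6 = 0.61·0.00351874 = 0.00214643
Weight by the priors:
  P(Z=A)·L_A = 0.35 × 0.0390079 = 0.0136528
  P(Z=B)·L_B = 0.34 × 0.0263966 = 0.00897485
  P(Z=C)·L_C = 0.19 × 0.017294 = 0.00328586
  P(Z=D)·L_D = 0.12 × 0.00214643 = 0.000257572
Sum: 0.0136528 + 0.00897485 + 0.00328586 + 0.000257572 = 0.0261711
So the posterior for Population D is 0.000257572 / 0.0261711 ≈ 0.0098.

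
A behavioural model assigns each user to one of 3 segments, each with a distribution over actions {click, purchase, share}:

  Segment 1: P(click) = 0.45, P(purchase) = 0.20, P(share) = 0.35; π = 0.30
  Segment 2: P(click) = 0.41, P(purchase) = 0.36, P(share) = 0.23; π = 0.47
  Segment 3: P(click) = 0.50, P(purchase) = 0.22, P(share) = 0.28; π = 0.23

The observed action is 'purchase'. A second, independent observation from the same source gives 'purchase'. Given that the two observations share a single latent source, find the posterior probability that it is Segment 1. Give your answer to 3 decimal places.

0.143

By Bayes' theorem, P(k | x) = P(Z=k) f_k(x) / Σ_j P(Z=j) f_j(x).
Since both observations come from the same component, the likelihood for component k is f_k(x₁)·f_k(x₂).
  f_1 = [0.2] × [0.2] = 0.04
  f_2 = [0.36] × [0.36] = 0.1296
  f_3 = [0.22] × [0.22] = 0.0484
Unnormalised posteriors:
  P(Z=1)·f_1 = 0.30 × 0.04 = 0.012
  P(Z=2)·f_2 = 0.47 × 0.1296 = 0.060912
  P(Z=3)·f_3 = 0.23 × 0.0484 = 0.011132
Evidence: 0.012 + 0.060912 + 0.011132 = 0.084044
So the posterior for Segment 1 is 0.012 / 0.084044 ≈ 0.143.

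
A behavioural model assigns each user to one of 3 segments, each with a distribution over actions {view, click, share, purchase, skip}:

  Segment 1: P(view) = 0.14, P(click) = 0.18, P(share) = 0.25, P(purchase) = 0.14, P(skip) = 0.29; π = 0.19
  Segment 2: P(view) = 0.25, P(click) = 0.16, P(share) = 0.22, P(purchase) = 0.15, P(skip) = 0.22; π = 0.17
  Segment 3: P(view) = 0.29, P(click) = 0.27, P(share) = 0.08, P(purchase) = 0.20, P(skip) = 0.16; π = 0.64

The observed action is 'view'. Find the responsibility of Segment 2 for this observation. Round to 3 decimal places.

Posterior ∝ prior × likelihood, so P(k | x) ∝ π_k f_k(x); normalise over all components.
Component likelihoods at x = 'view':
  p_1 = P(view | comp) = 0.14
  p_2 = P(view | comp) = 0.25
  p_3 = P(view | comp) = 0.29
Unnormalised posteriors:
  π_1·p_1 = 0.19 × 0.14 = 0.0266
  π_2·p_2 = 0.17 × 0.25 = 0.0425
  π_3·p_3 = 0.64 × 0.29 = 0.1856
Evidence: 0.0266 + 0.0425 + 0.1856 = 0.2547
Responsibility of Segment 2: 0.0425 / 0.2547 ≈ 0.167

0.167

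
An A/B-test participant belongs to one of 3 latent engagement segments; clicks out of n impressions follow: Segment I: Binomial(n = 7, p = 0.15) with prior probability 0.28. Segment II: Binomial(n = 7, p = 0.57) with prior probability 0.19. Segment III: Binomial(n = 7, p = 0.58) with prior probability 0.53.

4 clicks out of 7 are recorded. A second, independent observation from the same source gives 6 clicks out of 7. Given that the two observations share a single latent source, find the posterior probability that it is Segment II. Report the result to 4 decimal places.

0.2487

Posterior ∝ prior × likelihood, so P(k | x) ∝ π_k f_k(x); normalise over all components.
Since both observations come from the same component, the likelihood for component k is f_k(x₁)·f_k(x₂).
  L_I = [0.0108815] × [6.77742e-05] = 7.37487e-07
  L_II = [0.293747] × [0.103232] = 0.0303241
  L_III = [0.293446] × [0.111922] = 0.032843
Prior × likelihood for each component:
  π_I·L_I = 0.28 × 7.37487e-07 = 2.06496e-07
  π_II·L_II = 0.19 × 0.0303241 = 0.00576159
  π_III·L_III = 0.53 × 0.032843 = 0.0174068
Marginal: 2.06496e-07 + 0.00576159 + 0.0174068 = 0.0231686
So the posterior for Segment II is 0.00576159 / 0.0231686 ≈ 0.2487.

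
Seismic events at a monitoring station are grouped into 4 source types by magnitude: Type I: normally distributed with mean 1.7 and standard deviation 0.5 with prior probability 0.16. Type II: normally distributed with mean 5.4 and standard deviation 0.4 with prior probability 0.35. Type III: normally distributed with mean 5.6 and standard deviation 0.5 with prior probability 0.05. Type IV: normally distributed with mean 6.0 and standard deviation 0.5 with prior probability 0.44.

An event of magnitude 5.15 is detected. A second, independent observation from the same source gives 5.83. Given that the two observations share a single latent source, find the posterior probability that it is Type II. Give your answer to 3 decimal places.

Apply Bayes' rule: the posterior for each component is proportional to its prior times its likelihood at x.
Since both observations come from the same component, the likelihood for component k is f_k(x₁)·f_k(x₂).
  f_I = [3.66066e-11] × [1.22041e-15] = 4.4675e-26
  f_II = [0.820402] × [0.559641] = 0.459131
  f_III = [0.53217] × [0.717781] = 0.381982
  f_IV = [0.188098] × [0.753074] = 0.141652
Multiply by the mixture weights:
  π_I·f_I = 0.16 × 4.4675e-26 = 7.14801e-27
  π_II·f_II = 0.35 × 0.459131 = 0.160696
  π_III·f_III = 0.05 × 0.381982 = 0.0190991
  π_IV·f_IV = 0.44 × 0.141652 = 0.0623268
Evidence: 7.14801e-27 + 0.160696 + 0.0190991 + 0.0623268 = 0.242122
P(Type II | x) ≈ 0.664

0.664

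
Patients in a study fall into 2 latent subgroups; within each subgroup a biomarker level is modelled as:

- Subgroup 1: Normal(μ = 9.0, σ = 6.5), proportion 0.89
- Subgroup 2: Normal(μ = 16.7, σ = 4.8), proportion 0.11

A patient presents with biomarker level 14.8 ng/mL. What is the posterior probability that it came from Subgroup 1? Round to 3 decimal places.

0.813

Apply Bayes' rule: the posterior for each component is proportional to its prior times its likelihood at x.
Evaluate each component's likelihood at the observed value:
  p_1 = 0.0412194
  p_2 = 0.0768503
Prior × likelihood for each component:
  π_1·p_1 = 0.89 × 0.0412194 = 0.0366852
  π_2·p_2 = 0.11 × 0.0768503 = 0.00845353
Marginal: 0.0366852 + 0.00845353 = 0.0451388
P(Subgroup 1 | the observation) ≈ 0.813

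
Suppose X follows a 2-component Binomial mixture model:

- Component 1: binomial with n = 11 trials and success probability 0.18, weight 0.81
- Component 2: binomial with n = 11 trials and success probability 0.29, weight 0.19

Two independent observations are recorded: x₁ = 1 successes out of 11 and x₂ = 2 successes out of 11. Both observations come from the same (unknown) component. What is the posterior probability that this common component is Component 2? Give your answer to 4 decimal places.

0.0597

P(component k | x) = w_k·f_k(x) / marginal(x), where marginal(x) = Σ_j w_j·f_j(x).
Since both observations come from the same component, the likelihood for component k is f_k(x₁)·f_k(x₂).
  p_1 = [0.272147] × [0.298698] = 0.0812898
  p_2 = [0.103842] × [0.212072] = 0.0220221
Multiply by the mixture weights:
  w_1·p_1 = 0.81 × 0.0812898 = 0.0658447
  w_2·p_2 = 0.19 × 0.0220221 = 0.00418419
Denominator: 0.0658447 + 0.00418419 = 0.0700289
So the posterior for Component 2 is 0.00418419 / 0.0700289 ≈ 0.0597.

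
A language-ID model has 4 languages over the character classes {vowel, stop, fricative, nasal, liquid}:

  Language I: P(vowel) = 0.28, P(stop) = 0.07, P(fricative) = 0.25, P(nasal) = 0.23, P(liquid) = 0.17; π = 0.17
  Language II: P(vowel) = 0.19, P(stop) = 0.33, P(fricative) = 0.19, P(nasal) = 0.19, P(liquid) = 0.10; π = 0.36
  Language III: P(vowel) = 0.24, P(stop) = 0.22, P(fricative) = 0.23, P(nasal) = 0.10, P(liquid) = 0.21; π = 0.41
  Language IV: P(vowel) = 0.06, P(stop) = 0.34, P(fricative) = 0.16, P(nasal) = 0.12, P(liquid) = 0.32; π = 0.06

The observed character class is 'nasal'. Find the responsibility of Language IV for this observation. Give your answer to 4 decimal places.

Posterior ∝ prior × likelihood, so P(k | x) ∝ P(Z=k) f_k(x); normalise over all components.
Component likelihoods at x = 'nasal':
  f_I = P(nasal | comp) = 0.23
  f_II = P(nasal | comp) = 0.19
  f_III = P(nasal | comp) = 0.10
  f_IV = P(nasal | comp) = 0.12
Weight by the priors:
  P(Z=I)·f_I = 0.17 × 0.23 = 0.0391
  P(Z=II)·f_II = 0.36 × 0.19 = 0.0684
  P(Z=III)·f_III = 0.41 × 0.1 = 0.041
  P(Z=IV)·f_IV = 0.06 × 0.12 = 0.0072
Evidence: 0.0391 + 0.0684 + 0.041 + 0.0072 = 0.1557
Responsibility of Language IV: 0.0072 / 0.1557 ≈ 0.0462

0.0462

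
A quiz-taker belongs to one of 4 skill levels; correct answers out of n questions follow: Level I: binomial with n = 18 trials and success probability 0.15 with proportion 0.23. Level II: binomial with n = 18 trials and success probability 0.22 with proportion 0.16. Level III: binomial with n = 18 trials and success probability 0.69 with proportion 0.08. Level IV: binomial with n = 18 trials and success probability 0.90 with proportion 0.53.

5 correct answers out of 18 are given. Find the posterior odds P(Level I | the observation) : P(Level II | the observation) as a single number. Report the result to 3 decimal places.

Only the two components matter; the odds are (P(Z=i) f_i(x)) / (P(Z=j) f_j(x)).
Evaluate each component's likelihood at the observed value:
  L_I = 0.078665
  L_II = 0.174672
  L_III = 0.00032721
  L_IV = 5.05932e-10
Posterior odds = (P(Z=I)·L_I) / (P(Z=II)·L_II) = (0.23·0.078665) / (0.16·0.174672) = 0.018093 / 0.0279475 ≈ 0.647

0.647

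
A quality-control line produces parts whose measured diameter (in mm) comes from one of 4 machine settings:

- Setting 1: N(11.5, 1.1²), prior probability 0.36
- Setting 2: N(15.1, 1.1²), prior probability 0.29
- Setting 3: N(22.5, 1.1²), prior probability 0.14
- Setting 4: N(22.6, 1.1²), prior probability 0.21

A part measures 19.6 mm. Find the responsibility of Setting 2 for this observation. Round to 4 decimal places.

0.0071

P(component k | x) = w_k·f_k(x) / marginal(x), where marginal(x) = Σ_j w_j·f_j(x).
Evaluate each component's likelihood at the observed value:
  f_1 = (1/(1.1·√(2π)))·exp(−(19.6−11.5)²/(2·1.1²)) = 0.362675·exp(-27.11157) = 6.09694e-13
  f_2 = (1/(1.1·√(2π)))·exp(−(19.6−15.1)²/(2·1.1²)) = 0.362675·exp(-8.36777) = 8.42251e-05
  f_3 = (1/(1.1·√(2π)))·exp(−(19.6−22.5)²/(2·1.1²)) = 0.362675·exp(-3.47521) = 0.0112268
  f_4 = (1/(1.1·√(2π)))·exp(−(19.6−22.6)²/(2·1.1²)) = 0.362675·exp(-3.71901) = 0.00879777
Prior × likelihood for each component:
  w_1·f_1 = 0.36 × 6.09694e-13 = 2.1949e-13
  w_2·f_2 = 0.29 × 8.42251e-05 = 2.44253e-05
  w_3·f_3 = 0.14 × 0.0112268 = 0.00157175
  w_4·f_4 = 0.21 × 0.00879777 = 0.00184753
Denominator: 2.1949e-13 + 2.44253e-05 + 0.00157175 + 0.00184753 = 0.0034437
So the posterior for Setting 2 is 2.44253e-05 / 0.0034437 ≈ 0.0071.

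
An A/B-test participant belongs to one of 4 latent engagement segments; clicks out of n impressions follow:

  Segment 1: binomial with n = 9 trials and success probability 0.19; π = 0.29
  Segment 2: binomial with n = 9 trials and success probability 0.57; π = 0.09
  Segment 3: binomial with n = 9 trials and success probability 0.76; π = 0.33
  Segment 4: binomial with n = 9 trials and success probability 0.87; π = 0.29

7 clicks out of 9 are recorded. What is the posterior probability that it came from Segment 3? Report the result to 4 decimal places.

Apply Bayes' rule: the posterior for each component is proportional to its prior times its likelihood at x.
Evaluate each component's likelihood at the observed value:
  L_1 = 0.000211129
  L_2 = 0.130126
  L_3 = 0.303683
  L_4 = 0.229522
Multiply by the mixture weights:
  P(Z=1)·L_1 = 0.29 × 0.000211129 = 6.12274e-05
  P(Z=2)·L_2 = 0.09 × 0.130126 = 0.0117113
  P(Z=3)·L_3 = 0.33 × 0.303683 = 0.100215
  P(Z=4)·L_4 = 0.29 × 0.229522 = 0.0665613
Evidence: 6.12274e-05 + 0.0117113 + 0.100215 + 0.0665613 = 0.178549
P(Segment 3 | 7 clicks out of 9) ≈ 0.5613

0.5613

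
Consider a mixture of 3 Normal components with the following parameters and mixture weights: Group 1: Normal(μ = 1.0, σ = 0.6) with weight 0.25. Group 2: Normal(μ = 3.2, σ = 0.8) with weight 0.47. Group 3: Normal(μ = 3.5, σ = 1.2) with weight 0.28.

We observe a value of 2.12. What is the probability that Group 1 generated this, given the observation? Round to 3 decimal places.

P(component k | x) = π_k·f_k(x) / marginal(x), where marginal(x) = Σ_j π_j·f_j(x).
Evaluate each component's likelihood at the observed value:
  p_1 = (1/(0.6·√(2π)))·exp(−(2.12−1.0)²/(2·0.6²)) = 0.664904·exp(-1.74222) = 0.116445
  p_2 = (1/(0.8·√(2π)))·exp(−(2.12−3.2)²/(2·0.8²)) = 0.498678·exp(-0.91125) = 0.200479
  p_3 = (1/(1.2·√(2π)))·exp(−(2.12−3.5)²/(2·1.2²)) = 0.332452·exp(-0.66125) = 0.171614
Multiply by the mixture weights:
  π_1·p_1 = 0.25 × 0.116445 = 0.0291113
  π_2·p_2 = 0.47 × 0.200479 = 0.0942252
  π_3·p_3 = 0.28 × 0.171614 = 0.0480518
Normaliser: 0.0291113 + 0.0942252 + 0.0480518 = 0.171388
So the posterior for Group 1 is 0.0291113 / 0.171388 ≈ 0.170.

0.170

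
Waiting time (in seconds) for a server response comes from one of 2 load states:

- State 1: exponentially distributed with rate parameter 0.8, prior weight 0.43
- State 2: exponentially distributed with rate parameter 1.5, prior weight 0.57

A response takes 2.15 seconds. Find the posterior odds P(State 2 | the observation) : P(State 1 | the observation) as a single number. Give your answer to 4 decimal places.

The posterior odds equal the prior odds times the likelihood ratio: (P(Z=i)/P(Z=j))·(f_i(x)/f_j(x)).
Exponential densities:
  p_1 = 0.143253
  p_2 = 0.0596337
Odds = (0.57/0.43) × (0.0596337/0.143253) = 1.32558 × 0.416282 ≈ 0.5518

0.5518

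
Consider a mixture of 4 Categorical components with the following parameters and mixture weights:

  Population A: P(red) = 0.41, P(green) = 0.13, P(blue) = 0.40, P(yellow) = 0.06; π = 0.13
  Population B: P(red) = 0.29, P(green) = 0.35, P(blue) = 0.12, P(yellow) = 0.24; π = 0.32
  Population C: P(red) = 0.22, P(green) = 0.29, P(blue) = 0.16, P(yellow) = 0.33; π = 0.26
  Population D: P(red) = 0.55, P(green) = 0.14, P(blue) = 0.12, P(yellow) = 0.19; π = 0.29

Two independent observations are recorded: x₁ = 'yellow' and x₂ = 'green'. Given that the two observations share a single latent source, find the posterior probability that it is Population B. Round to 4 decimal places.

The responsibility of component k is w_k f_k(x) divided by Σ_j w_j f_j(x).
Since both observations come from the same component, the likelihood for component k is f_k(x₁)·f_k(x₂).
  f_A = [0.06] × [0.13] = 0.0078
  f_B = [0.24] × [0.35] = 0.084
  f_C = [0.33] × [0.29] = 0.0957
  f_D = [0.19] × [0.14] = 0.0266
Multiply by the mixture weights:
  w_A·f_A = 0.13 × 0.0078 = 0.001014
  w_B·f_B = 0.32 × 0.084 = 0.02688
  w_C·f_C = 0.26 × 0.0957 = 0.024882
  w_D·f_D = 0.29 × 0.0266 = 0.007714
Denominator: 0.001014 + 0.02688 + 0.024882 + 0.007714 = 0.06049
So the posterior for Population B is 0.02688 / 0.06049 ≈ 0.4444.

0.4444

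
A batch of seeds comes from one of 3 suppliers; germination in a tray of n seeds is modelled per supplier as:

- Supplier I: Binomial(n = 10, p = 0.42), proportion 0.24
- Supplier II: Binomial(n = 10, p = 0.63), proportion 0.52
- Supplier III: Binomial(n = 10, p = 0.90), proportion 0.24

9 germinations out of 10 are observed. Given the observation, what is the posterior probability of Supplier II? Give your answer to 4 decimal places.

P(component k | x) = w_k·f_k(x) / marginal(x), where marginal(x) = Σ_j w_j·f_j(x).
Component likelihoods at x = 9 germinations out of 10:
  p_I = C(10,9)·0.42^9·0.58^1 = 10·0.000406671·0.58 = 0.00235869
  p_II = C(10,9)·0.63^9·0.37^1 = 10·0.0156338·0.37 = 0.0578451
  p_III = C(10,9)·0.90^9·0.10^1 = 10·0.38742·0.1 = 0.38742
Unnormalised posteriors:
  w_I·p_I = 0.24 × 0.00235869 = 0.000566087
  w_II·p_II = 0.52 × 0.0578451 = 0.0300795
  w_III·p_III = 0.24 × 0.38742 = 0.0929809
Evidence: 0.000566087 + 0.0300795 + 0.0929809 = 0.123626
P(Supplier II | x) = 0.0300795 / 0.123626 ≈ 0.2433

0.2433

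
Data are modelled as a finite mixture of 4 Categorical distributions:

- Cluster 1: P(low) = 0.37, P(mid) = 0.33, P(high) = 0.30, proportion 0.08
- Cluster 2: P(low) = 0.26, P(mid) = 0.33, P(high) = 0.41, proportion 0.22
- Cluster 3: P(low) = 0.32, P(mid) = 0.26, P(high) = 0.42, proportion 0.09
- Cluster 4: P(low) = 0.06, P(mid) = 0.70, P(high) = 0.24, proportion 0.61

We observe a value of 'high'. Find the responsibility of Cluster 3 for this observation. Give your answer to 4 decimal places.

0.1267

By Bayes' theorem, P(k | x) = π_k f_k(x) / Σ_j π_j f_j(x).
Component likelihoods at x = 'high':
  f_1 = P(high | comp) = 0.30
  f_2 = P(high | comp) = 0.41
  f_3 = P(high | comp) = 0.42
  f_4 = P(high | comp) = 0.24
Prior × likelihood for each component:
  π_1·f_1 = 0.08 × 0.3 = 0.024
  π_2·f_2 = 0.22 × 0.41 = 0.0902
  π_3·f_3 = 0.09 × 0.42 = 0.0378
  π_4·f_4 = 0.61 × 0.24 = 0.1464
Evidence: 0.024 + 0.0902 + 0.0378 + 0.1464 = 0.2984
So the posterior for Cluster 3 is 0.0378 / 0.2984 ≈ 0.1267.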